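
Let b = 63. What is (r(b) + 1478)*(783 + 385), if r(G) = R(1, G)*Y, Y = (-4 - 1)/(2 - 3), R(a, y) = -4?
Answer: 1702944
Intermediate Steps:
Y = 5 (Y = -5/(-1) = -5*(-1) = 5)
r(G) = -20 (r(G) = -4*5 = -20)
(r(b) + 1478)*(783 + 385) = (-20 + 1478)*(783 + 385) = 1458*1168 = 1702944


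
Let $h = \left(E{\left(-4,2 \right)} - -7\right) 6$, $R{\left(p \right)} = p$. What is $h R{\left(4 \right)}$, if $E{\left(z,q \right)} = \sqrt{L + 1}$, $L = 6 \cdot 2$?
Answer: $168 + 24 \sqrt{13} \approx 254.53$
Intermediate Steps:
$L = 12$
$E{\left(z,q \right)} = \sqrt{13}$ ($E{\left(z,q \right)} = \sqrt{12 + 1} = \sqrt{13}$)
$h = 42 + 6 \sqrt{13}$ ($h = \left(\sqrt{13} - -7\right) 6 = \left(\sqrt{13} + \left(-5 + 12\right)\right) 6 = \left(\sqrt{13} + 7\right) 6 = \left(7 + \sqrt{13}\right) 6 = 42 + 6 \sqrt{13} \approx 63.633$)
$h R{\left(4 \right)} = \left(42 + 6 \sqrt{13}\right) 4 = 168 + 24 \sqrt{13}$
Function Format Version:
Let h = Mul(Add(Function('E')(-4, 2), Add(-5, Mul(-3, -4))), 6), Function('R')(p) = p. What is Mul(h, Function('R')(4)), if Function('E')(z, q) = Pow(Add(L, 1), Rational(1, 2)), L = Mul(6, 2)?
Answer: Add(168, Mul(24, Pow(13, Rational(1, 2)))) ≈ 254.53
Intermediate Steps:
L = 12
Function('E')(z, q) = Pow(13, Rational(1, 2)) (Function('E')(z, q) = Pow(Add(12, 1), Rational(1, 2)) = Pow(13, Rational(1, 2)))
h = Add(42, Mul(6, Pow(13, Rational(1, 2)))) (h = Mul(Add(Pow(13, Rational(1, 2)), Add(-5, Mul(-3, -4))), 6) = Mul(Add(Pow(13, Rational(1, 2)), Add(-5, 12)), 6) = Mul(Add(Pow(13, Rational(1, 2)), 7), 6) = Mul(Add(7, Pow(13, Rational(1, 2))), 6) = Add(42, Mul(6, Pow(13, Rational(1, 2)))) ≈ 63.633)
Mul(h, Function('R')(4)) = Mul(Add(42, Mul(6, Pow(13, Rational(1, 2)))), 4) = Add(168, Mul(24, Pow(13, Rational(1, 2))))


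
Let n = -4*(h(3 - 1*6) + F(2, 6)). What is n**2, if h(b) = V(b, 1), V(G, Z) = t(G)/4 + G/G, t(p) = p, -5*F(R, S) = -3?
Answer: 289/25 ≈ 11.560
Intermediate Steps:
F(R, S) = 3/5 (F(R, S) = -1/5*(-3) = 3/5)
V(G, Z) = 1 + G/4 (V(G, Z) = G/4 + G/G = G*(1/4) + 1 = G/4 + 1 = 1 + G/4)
h(b) = 1 + b/4
n = -17/5 (n = -4*((1 + (3 - 1*6)/4) + 3/5) = -4*((1 + (3 - 6)/4) + 3/5) = -4*((1 + (1/4)*(-3)) + 3/5) = -4*((1 - 3/4) + 3/5) = -4*(1/4 + 3/5) = -4*17/20 = -17/5 ≈ -3.4000)
n**2 = (-17/5)**2 = 289/25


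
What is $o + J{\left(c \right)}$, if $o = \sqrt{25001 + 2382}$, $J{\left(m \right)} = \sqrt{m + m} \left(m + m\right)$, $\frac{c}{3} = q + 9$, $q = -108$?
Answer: $\sqrt{27383} - 1782 i \sqrt{66} \approx 165.48 - 14477.0 i$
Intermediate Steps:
$c = -297$ ($c = 3 \left(-108 + 9\right) = 3 \left(-99\right) = -297$)
$J{\left(m \right)} = 2 \sqrt{2} m^{\frac{3}{2}}$ ($J{\left(m \right)} = \sqrt{2 m} 2 m = \sqrt{2} \sqrt{m} 2 m = 2 \sqrt{2} m^{\frac{3}{2}}$)
$o = \sqrt{27383} \approx 165.48$
$o + J{\left(c \right)} = \sqrt{27383} + 2 \sqrt{2} \left(-297\right)^{\frac{3}{2}} = \sqrt{27383} + 2 \sqrt{2} \left(- 891 i \sqrt{33}\right) = \sqrt{27383} - 1782 i \sqrt{66}$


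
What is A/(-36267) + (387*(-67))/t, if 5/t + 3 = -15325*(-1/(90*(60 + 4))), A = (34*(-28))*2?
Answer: 5836420331/3315840 ≈ 1760.2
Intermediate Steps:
A = -1904 (A = -952*2 = -1904)
t = -5760/391 (t = 5/(-3 - 15325*(-1/(90*(60 + 4)))) = 5/(-3 - 15325/((-90*64))) = 5/(-3 - 15325/(-5760)) = 5/(-3 - 15325*(-1/5760)) = 5/(-3 + 3065/1152) = 5/(-391/1152) = 5*(-1152/391) = -5760/391 ≈ -14.731)
A/(-36267) + (387*(-67))/t = -1904/(-36267) + (387*(-67))/(-5760/391) = -1904*(-1/36267) - 25929*(-391/5760) = 272/5181 + 1126471/640 = 5836420331/3315840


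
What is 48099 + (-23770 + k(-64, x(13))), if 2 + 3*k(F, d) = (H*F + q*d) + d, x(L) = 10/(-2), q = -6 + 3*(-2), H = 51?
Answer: 69776/3 ≈ 23259.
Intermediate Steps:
q = -12 (q = -6 - 6 = -12)
x(L) = -5 (x(L) = 10*(-1/2) = -5)
k(F, d) = -2/3 + 17*F - 11*d/3 (k(F, d) = -2/3 + ((51*F - 12*d) + d)/3 = -2/3 + ((-12*d + 51*F) + d)/3 = -2/3 + (-11*d + 51*F)/3 = -2/3 + (17*F - 11*d/3) = -2/3 + 17*F - 11*d/3)
48099 + (-23770 + k(-64, x(13))) = 48099 + (-23770 + (-2/3 + 17*(-64) - 11/3*(-5))) = 48099 + (-23770 + (-2/3 - 1088 + 55/3)) = 48099 + (-23770 - 3211/3) = 48099 - 74521/3 = 69776/3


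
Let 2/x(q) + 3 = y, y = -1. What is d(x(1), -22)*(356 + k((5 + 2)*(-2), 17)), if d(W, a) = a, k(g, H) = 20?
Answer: -8272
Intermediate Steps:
x(q) = -1/2 (x(q) = 2/(-3 - 1) = 2/(-4) = 2*(-1/4) = -1/2)
d(x(1), -22)*(356 + k((5 + 2)*(-2), 17)) = -22*(356 + 20) = -22*376 = -8272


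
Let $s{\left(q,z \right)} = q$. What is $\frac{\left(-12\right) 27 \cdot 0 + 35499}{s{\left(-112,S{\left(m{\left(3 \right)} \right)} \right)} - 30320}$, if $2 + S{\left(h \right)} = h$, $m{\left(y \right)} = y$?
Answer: $- \frac{11833}{10144} \approx -1.1665$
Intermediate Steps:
$S{\left(h \right)} = -2 + h$
$\frac{\left(-12\right) 27 \cdot 0 + 35499}{s{\left(-112,S{\left(m{\left(3 \right)} \right)} \right)} - 30320} = \frac{\left(-12\right) 27 \cdot 0 + 35499}{-112 - 30320} = \frac{\left(-324\right) 0 + 35499}{-30432} = \left(0 + 35499\right) \left(- \frac{1}{30432}\right) = 35499 \left(- \frac{1}{30432}\right) = - \frac{11833}{10144}$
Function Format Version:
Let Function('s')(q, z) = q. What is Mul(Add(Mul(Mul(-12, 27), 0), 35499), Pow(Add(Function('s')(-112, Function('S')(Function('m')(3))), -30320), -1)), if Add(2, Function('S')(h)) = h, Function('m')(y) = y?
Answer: Rational(-11833, 10144) ≈ -1.1665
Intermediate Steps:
Function('S')(h) = Add(-2, h)
Mul(Add(Mul(Mul(-12, 27), 0), 35499), Pow(Add(Function('s')(-112, Function('S')(Function('m')(3))), -30320), -1)) = Mul(Add(Mul(Mul(-12, 27), 0), 35499), Pow(Add(-112, -30320), -1)) = Mul(Add(Mul(-324, 0), 35499), Pow(-30432, -1)) = Mul(Add(0, 35499), Rational(-1, 30432)) = Mul(35499, Rational(-1, 30432)) = Rational(-11833, 10144)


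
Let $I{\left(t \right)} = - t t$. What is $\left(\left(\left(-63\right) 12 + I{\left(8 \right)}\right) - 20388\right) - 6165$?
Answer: $-27373$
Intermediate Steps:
$I{\left(t \right)} = - t^{2}$
$\left(\left(\left(-63\right) 12 + I{\left(8 \right)}\right) - 20388\right) - 6165 = \left(\left(\left(-63\right) 12 - 8^{2}\right) - 20388\right) - 6165 = \left(\left(-756 - 64\right) - 20388\right) - 6165 = \left(-820 - 20388\right) - 6165 = -21208 - 6165 = -27373$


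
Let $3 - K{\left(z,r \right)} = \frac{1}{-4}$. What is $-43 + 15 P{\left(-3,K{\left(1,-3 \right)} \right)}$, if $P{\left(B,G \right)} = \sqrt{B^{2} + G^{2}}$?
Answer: $-43 + \frac{15 \sqrt{313}}{4} \approx 23.344$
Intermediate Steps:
$K{\left(z,r \right)} = \frac{13}{4}$ ($K{\left(z,r \right)} = 3 - \frac{1}{-4} = 3 - - \frac{1}{4} = 3 + \frac{1}{4} = \frac{13}{4}$)
$-43 + 15 P{\left(-3,K{\left(1,-3 \right)} \right)} = -43 + 15 \sqrt{\left(-3\right)^{2} + \left(\frac{13}{4}\right)^{2}} = -43 + 15 \sqrt{9 + \frac{169}{16}} = -43 + 15 \sqrt{\frac{313}{16}} = -43 + 15 \frac{\sqrt{313}}{4} = -43 + \frac{15 \sqrt{313}}{4}$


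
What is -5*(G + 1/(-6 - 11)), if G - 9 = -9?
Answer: 5/17 ≈ 0.29412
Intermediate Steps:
G = 0 (G = 9 - 9 = 0)
-5*(G + 1/(-6 - 11)) = -5*(0 + 1/(-6 - 11)) = -5*(0 + 1/(-17)) = -5*(0 - 1/17) = -5*(-1/17) = 5/17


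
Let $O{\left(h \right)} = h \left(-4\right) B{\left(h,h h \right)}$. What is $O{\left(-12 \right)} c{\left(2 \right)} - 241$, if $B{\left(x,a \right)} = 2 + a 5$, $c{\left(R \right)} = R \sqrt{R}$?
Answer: $-241 + 69312 \sqrt{2} \approx 97781.0$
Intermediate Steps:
$c{\left(R \right)} = R^{\frac{3}{2}}$
$B{\left(x,a \right)} = 2 + 5 a$
$O{\left(h \right)} = - 4 h \left(2 + 5 h^{2}\right)$ ($O{\left(h \right)} = h \left(-4\right) \left(2 + 5 h h\right) = - 4 h \left(2 + 5 h^{2}\right)$)
$O{\left(-12 \right)} c{\left(2 \right)} - 241 = \left(- 20 \left(-12\right)^{3} - -96\right) 2^{\frac{3}{2}} - 241 = \left(\left(-20\right) \left(-1728\right) + 96\right) 2 \sqrt{2} - 241 = \left(34560 + 96\right) 2 \sqrt{2} - 241 = 34656 \cdot 2 \sqrt{2} - 241 = 69312 \sqrt{2} - 241 = -241 + 69312 \sqrt{2}$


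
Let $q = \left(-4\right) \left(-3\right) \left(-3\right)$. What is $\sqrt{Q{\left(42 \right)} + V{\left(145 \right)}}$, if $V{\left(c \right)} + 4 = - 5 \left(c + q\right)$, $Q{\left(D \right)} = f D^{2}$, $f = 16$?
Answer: $15 \sqrt{123} \approx 166.36$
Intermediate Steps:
$Q{\left(D \right)} = 16 D^{2}$
$q = -36$ ($q = 12 \left(-3\right) = -36$)
$V{\left(c \right)} = 176 - 5 c$ ($V{\left(c \right)} = -4 - 5 \left(c - 36\right) = -4 - 5 \left(-36 + c\right) = -4 - \left(-180 + 5 c\right) = 176 - 5 c$)
$\sqrt{Q{\left(42 \right)} + V{\left(145 \right)}} = \sqrt{16 \cdot 42^{2} + \left(176 - 725\right)} = \sqrt{16 \cdot 1764 + \left(176 - 725\right)} = \sqrt{28224 - 549} = \sqrt{27675} = 15 \sqrt{123}$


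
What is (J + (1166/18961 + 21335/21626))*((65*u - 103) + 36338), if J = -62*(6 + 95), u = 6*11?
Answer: -104040117013097525/410050586 ≈ -2.5373e+8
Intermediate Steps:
u = 66
J = -6262 (J = -62*101 = -6262)
(J + (1166/18961 + 21335/21626))*((65*u - 103) + 36338) = (-6262 + (1166/18961 + 21335/21626))*((65*66 - 103) + 36338) = (-6262 + (1166*(1/18961) + 21335*(1/21626)))*((4290 - 103) + 36338) = (-6262 + (1166/18961 + 21335/21626))*(4187 + 36338) = (-6262 + 429748851/410050586)*40525 = -2567307020681/410050586*40525 = -104040117013097525/410050586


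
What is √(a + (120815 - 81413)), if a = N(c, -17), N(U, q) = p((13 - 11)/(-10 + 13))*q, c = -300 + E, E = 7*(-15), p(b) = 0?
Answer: 3*√4378 ≈ 198.50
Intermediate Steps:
E = -105
c = -405 (c = -300 - 105 = -405)
N(U, q) = 0 (N(U, q) = 0*q = 0)
a = 0
√(a + (120815 - 81413)) = √(0 + (120815 - 81413)) = √(0 + 39402) = √39402 = 3*√4378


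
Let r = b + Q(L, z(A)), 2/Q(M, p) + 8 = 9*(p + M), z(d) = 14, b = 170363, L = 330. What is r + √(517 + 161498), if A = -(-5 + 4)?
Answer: 263040473/1544 + √162015 ≈ 1.7077e+5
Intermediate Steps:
A = 1 (A = -1*(-1) = 1)
Q(M, p) = 2/(-8 + 9*M + 9*p) (Q(M, p) = 2/(-8 + 9*(p + M)) = 2/(-8 + 9*(M + p)) = 2/(-8 + (9*M + 9*p)) = 2/(-8 + 9*M + 9*p))
r = 263040473/1544 (r = 170363 + 2/(-8 + 9*330 + 9*14) = 170363 + 2/(-8 + 2970 + 126) = 170363 + 2/3088 = 170363 + 2*(1/3088) = 170363 + 1/1544 = 263040473/1544 ≈ 1.7036e+5)
r + √(517 + 161498) = 263040473/1544 + √(517 + 161498) = 263040473/1544 + √162015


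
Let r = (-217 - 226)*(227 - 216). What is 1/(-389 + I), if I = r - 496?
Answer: -1/5758 ≈ -0.00017367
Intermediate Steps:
r = -4873 (r = -443*11 = -4873)
I = -5369 (I = -4873 - 496 = -5369)
1/(-389 + I) = 1/(-389 - 5369) = 1/(-5758) = -1/5758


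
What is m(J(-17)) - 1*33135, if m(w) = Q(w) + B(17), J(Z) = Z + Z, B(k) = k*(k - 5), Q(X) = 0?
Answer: -32931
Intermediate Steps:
B(k) = k*(-5 + k)
J(Z) = 2*Z
m(w) = 204 (m(w) = 0 + 17*(-5 + 17) = 0 + 17*12 = 0 + 204 = 204)
m(J(-17)) - 1*33135 = 204 - 1*33135 = 204 - 33135 = -32931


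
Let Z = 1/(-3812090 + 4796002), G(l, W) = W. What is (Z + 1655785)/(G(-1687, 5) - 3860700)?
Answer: -1629146730921/3798584138840 ≈ -0.42888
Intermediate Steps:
Z = 1/983912 ≈ 1.0164e-6
(Z + 1655785)/(G(-1687, 5) - 3860700) = (1/983912 + 1655785)/(5 - 3860700) = (1629146730921/983912)/(-3860695) = (1629146730921/983912)*(-1/3860695) = -1629146730921/3798584138840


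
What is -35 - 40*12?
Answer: -515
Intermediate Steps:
-35 - 40*12 = -35 - 480 = -515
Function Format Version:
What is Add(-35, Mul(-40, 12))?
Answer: -515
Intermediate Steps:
Add(-35, Mul(-40, 12)) = Add(-35, -480) = -515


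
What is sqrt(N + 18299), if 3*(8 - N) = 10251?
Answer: sqrt(14890) ≈ 122.02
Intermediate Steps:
N = -3409 (N = 8 - 1/3*10251 = 8 - 3417 = -3409)
sqrt(N + 18299) = sqrt(-3409 + 18299) = sqrt(14890)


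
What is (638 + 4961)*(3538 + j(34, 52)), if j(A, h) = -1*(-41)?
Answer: 20038821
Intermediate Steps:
j(A, h) = 41
(638 + 4961)*(3538 + j(34, 52)) = (638 + 4961)*(3538 + 41) = 5599*3579 = 20038821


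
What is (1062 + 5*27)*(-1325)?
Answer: -1586025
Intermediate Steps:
(1062 + 5*27)*(-1325) = (1062 + 135)*(-1325) = 1197*(-1325) = -1586025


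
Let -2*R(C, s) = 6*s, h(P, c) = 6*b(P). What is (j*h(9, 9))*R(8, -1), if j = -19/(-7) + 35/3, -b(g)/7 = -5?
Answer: 9060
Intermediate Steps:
b(g) = 35 (b(g) = -7*(-5) = 35)
h(P, c) = 210 (h(P, c) = 6*35 = 210)
R(C, s) = -3*s
j = 302/21 (j = -19*(-⅐) + 35*(⅓) = 19/7 + 35/3 = 302/21 ≈ 14.381)
(j*h(9, 9))*R(8, -1) = ((302/21)*210)*(-3*(-1)) = 3020*3 = 9060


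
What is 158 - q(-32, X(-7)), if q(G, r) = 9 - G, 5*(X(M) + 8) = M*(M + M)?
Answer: 117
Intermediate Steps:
X(M) = -8 + 2*M²/5 (X(M) = -8 + (M*(M + M))/5 = -8 + (M*(2*M))/5 = -8 + (2*M²)/5 = -8 + 2*M²/5)
158 - q(-32, X(-7)) = 158 - (9 - 1*(-32)) = 158 - (9 + 32) = 158 - 1*41 = 158 - 41 = 117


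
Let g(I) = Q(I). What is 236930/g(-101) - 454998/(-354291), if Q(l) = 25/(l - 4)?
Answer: -117518881616/118097 ≈ -9.9511e+5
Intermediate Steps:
Q(l) = 25/(-4 + l)
g(I) = 25/(-4 + I)
236930/g(-101) - 454998/(-354291) = 236930/((25/(-4 - 101))) - 454998/(-354291) = 236930/((25/(-105))) - 454998*(-1/354291) = 236930/((25*(-1/105))) + 151666/118097 = 236930/(-5/21) + 151666/118097 = 236930*(-21/5) + 151666/118097 = -995106 + 151666/118097 = -117518881616/118097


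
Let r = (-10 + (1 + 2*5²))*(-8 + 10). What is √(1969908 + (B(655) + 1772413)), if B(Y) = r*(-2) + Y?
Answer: 6*√103967 ≈ 1934.6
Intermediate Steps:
r = 82 (r = (-10 + (1 + 2*25))*2 = (-10 + (1 + 50))*2 = (-10 + 51)*2 = 41*2 = 82)
B(Y) = -164 + Y (B(Y) = 82*(-2) + Y = -164 + Y)
√(1969908 + (B(655) + 1772413)) = √(1969908 + ((-164 + 655) + 1772413)) = √(1969908 + (491 + 1772413)) = √(1969908 + 1772904) = √3742812 = 6*√103967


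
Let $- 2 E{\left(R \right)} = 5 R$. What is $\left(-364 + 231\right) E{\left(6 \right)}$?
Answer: $1995$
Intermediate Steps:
$E{\left(R \right)} = - \frac{5 R}{2}$
$\left(-364 + 231\right) E{\left(6 \right)} = \left(-364 + 231\right) \left(\left(- \frac{5}{2}\right) 6\right) = \left(-133\right) \left(-15\right) = 1995$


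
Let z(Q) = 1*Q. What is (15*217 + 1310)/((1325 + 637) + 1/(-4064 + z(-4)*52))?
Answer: 19501680/8381663 ≈ 2.3267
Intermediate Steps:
z(Q) = Q
(15*217 + 1310)/((1325 + 637) + 1/(-4064 + z(-4)*52)) = (15*217 + 1310)/((1325 + 637) + 1/(-4064 - 4*52)) = (3255 + 1310)/(1962 + 1/(-4064 - 208)) = 4565/(1962 + 1/(-4272)) = 4565/(1962 - 1/4272) = 4565/(8381663/4272) = 4565*(4272/8381663) = 19501680/8381663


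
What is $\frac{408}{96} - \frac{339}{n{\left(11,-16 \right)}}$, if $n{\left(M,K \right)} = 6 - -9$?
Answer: $- \frac{367}{20} \approx -18.35$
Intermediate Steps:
$n{\left(M,K \right)} = 15$ ($n{\left(M,K \right)} = 6 + 9 = 15$)
$\frac{408}{96} - \frac{339}{n{\left(11,-16 \right)}} = \frac{408}{96} - \frac{339}{15} = 408 \cdot \frac{1}{96} - \frac{113}{5} = \frac{17}{4} - \frac{113}{5} = - \frac{367}{20}$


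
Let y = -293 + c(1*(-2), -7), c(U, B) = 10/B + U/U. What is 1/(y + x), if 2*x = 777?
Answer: 14/1331 ≈ 0.010518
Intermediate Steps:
x = 777/2 (x = (1/2)*777 = 777/2 ≈ 388.50)
c(U, B) = 1 + 10/B (c(U, B) = 10/B + 1 = 1 + 10/B)
y = -2054/7 (y = -293 + (10 - 7)/(-7) = -293 - 1/7*3 = -293 - 3/7 = -2054/7 ≈ -293.43)
1/(y + x) = 1/(-2054/7 + 777/2) = 1/(1331/14) = 14/1331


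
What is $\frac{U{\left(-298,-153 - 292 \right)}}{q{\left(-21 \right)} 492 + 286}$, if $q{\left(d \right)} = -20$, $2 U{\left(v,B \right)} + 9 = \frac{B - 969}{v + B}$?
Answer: $\frac{5273}{14197244} \approx 0.00037141$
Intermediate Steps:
$U{\left(v,B \right)} = - \frac{9}{2} + \frac{-969 + B}{2 \left(B + v\right)}$ ($U{\left(v,B \right)} = - \frac{9}{2} + \frac{\left(B - 969\right) \frac{1}{v + B}}{2} = - \frac{9}{2} + \frac{\left(-969 + B\right) \frac{1}{B + v}}{2} = - \frac{9}{2} + \frac{\frac{1}{B + v} \left(-969 + B\right)}{2} = - \frac{9}{2} + \frac{-969 + B}{2 \left(B + v\right)}$)
$\frac{U{\left(-298,-153 - 292 \right)}}{q{\left(-21 \right)} 492 + 286} = \frac{\frac{1}{2} \frac{1}{\left(-153 - 292\right) - 298} \left(-969 - -2682 - 8 \left(-153 - 292\right)\right)}{\left(-20\right) 492 + 286} = \frac{\frac{1}{2} \frac{1}{-445 - 298} \left(-969 + 2682 - -3560\right)}{-9840 + 286} = \frac{\frac{1}{2} \frac{1}{-743} \left(-969 + 2682 + 3560\right)}{-9554} = \frac{1}{2} \left(- \frac{1}{743}\right) 5273 \left(- \frac{1}{9554}\right) = \left(- \frac{5273}{1486}\right) \left(- \frac{1}{9554}\right) = \frac{5273}{14197244}$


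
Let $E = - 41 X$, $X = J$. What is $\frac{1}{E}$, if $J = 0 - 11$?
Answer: $\frac{1}{451} \approx 0.0022173$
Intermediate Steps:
$J = -11$ ($J = 0 - 11 = -11$)
$X = -11$
$E = 451$ ($E = \left(-41\right) \left(-11\right) = 451$)
$\frac{1}{E} = \frac{1}{451}$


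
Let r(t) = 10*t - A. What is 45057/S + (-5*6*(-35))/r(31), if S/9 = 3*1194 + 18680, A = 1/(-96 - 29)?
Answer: 3115887923/862674762 ≈ 3.6119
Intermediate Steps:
A = -1/125 (A = 1/(-125) = -1/125 ≈ -0.0080000)
r(t) = 1/125 + 10*t (r(t) = 10*t - 1*(-1/125) = 10*t + 1/125 = 1/125 + 10*t)
S = 200358 (S = 9*(3*1194 + 18680) = 9*(3582 + 18680) = 9*22262 = 200358)
45057/S + (-5*6*(-35))/r(31) = 45057/200358 + (-5*6*(-35))/(1/125 + 10*31) = 45057*(1/200358) + (-30*(-35))/(1/125 + 310) = 15019/66786 + 1050/(38751/125) = 15019/66786 + 1050*(125/38751) = 15019/66786 + 43750/12917 = 3115887923/862674762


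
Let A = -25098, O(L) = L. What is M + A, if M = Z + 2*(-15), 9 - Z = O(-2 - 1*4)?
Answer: -25113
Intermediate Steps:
Z = 15 (Z = 9 - (-2 - 1*4) = 9 - (-2 - 4) = 9 - 1*(-6) = 9 + 6 = 15)
M = -15 (M = 15 + 2*(-15) = 15 - 30 = -15)
M + A = -15 - 25098 = -25113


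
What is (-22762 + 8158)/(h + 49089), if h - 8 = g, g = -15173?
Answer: -1217/2827 ≈ -0.43049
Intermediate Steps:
h = -15165 (h = 8 - 15173 = -15165)
(-22762 + 8158)/(h + 49089) = (-22762 + 8158)/(-15165 + 49089) = -14604/33924 = -14604*1/33924 = -1217/2827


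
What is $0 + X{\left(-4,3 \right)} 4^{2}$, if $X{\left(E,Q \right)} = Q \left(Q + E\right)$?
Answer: $-48$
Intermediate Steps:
$X{\left(E,Q \right)} = Q \left(E + Q\right)$
$0 + X{\left(-4,3 \right)} 4^{2} = 0 + 3 \left(-4 + 3\right) 4^{2} = 0 + 3 \left(-1\right) 16 = 0 - 48 = -48$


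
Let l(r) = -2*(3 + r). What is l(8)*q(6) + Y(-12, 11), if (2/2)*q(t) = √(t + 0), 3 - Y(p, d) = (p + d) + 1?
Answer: 3 - 22*√6 ≈ -50.889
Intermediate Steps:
Y(p, d) = 2 - d - p (Y(p, d) = 3 - ((p + d) + 1) = 3 - ((d + p) + 1) = 3 - (1 + d + p) = 3 + (-1 - d - p) = 2 - d - p)
l(r) = -6 - 2*r
q(t) = √t (q(t) = √(t + 0) = √t)
l(8)*q(6) + Y(-12, 11) = (-6 - 2*8)*√6 + (2 - 1*11 - 1*(-12)) = (-6 - 16)*√6 + (2 - 11 + 12) = -22*√6 + 3 = 3 - 22*√6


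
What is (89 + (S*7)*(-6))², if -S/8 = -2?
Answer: 339889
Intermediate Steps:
S = 16 (S = -8*(-2) = 16)
(89 + (S*7)*(-6))² = (89 + (16*7)*(-6))² = (89 + 112*(-6))² = (89 - 672)² = (-583)² = 339889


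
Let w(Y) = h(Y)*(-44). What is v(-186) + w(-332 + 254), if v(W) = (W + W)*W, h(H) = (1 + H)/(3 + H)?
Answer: 5186012/75 ≈ 69147.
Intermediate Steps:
h(H) = (1 + H)/(3 + H)
v(W) = 2*W² (v(W) = (2*W)*W = 2*W²)
w(Y) = -44*(1 + Y)/(3 + Y) (w(Y) = ((1 + Y)/(3 + Y))*(-44) = -44*(1 + Y)/(3 + Y))
v(-186) + w(-332 + 254) = 2*(-186)² + 44*(-1 - (-332 + 254))/(3 + (-332 + 254)) = 2*34596 + 44*(-1 - 1*(-78))/(3 - 78) = 69192 + 44*(-1 + 78)/(-75) = 69192 + 44*(-1/75)*77 = 69192 - 3388/75 = 5186012/75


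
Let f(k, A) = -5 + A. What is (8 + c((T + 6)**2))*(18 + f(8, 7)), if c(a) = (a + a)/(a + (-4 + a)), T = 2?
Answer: 5600/31 ≈ 180.65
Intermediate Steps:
c(a) = 2*a/(-4 + 2*a) (c(a) = (2*a)/(-4 + 2*a) = 2*a/(-4 + 2*a))
(8 + c((T + 6)**2))*(18 + f(8, 7)) = (8 + (2 + 6)**2/(-2 + (2 + 6)**2))*(18 + (-5 + 7)) = (8 + 8**2/(-2 + 8**2))*(18 + 2) = (8 + 64/(-2 + 64))*20 = (8 + 64/62)*20 = (8 + 64*(1/62))*20 = (8 + 32/31)*20 = (280/31)*20 = 5600/31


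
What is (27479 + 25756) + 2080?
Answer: 55315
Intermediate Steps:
(27479 + 25756) + 2080 = 53235 + 2080 = 55315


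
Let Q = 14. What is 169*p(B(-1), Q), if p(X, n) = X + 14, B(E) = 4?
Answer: 3042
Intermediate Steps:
p(X, n) = 14 + X
169*p(B(-1), Q) = 169*(14 + 4) = 169*18 = 3042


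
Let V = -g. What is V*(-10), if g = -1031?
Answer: -10310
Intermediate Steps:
V = 1031 (V = -1*(-1031) = 1031)
V*(-10) = 1031*(-10) = -10310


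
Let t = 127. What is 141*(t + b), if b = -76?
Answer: 7191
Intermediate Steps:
141*(t + b) = 141*(127 - 76) = 141*51 = 7191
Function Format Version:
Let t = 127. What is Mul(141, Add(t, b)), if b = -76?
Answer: 7191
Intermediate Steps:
Mul(141, Add(t, b)) = Mul(141, Add(127, -76)) = Mul(141, 51) = 7191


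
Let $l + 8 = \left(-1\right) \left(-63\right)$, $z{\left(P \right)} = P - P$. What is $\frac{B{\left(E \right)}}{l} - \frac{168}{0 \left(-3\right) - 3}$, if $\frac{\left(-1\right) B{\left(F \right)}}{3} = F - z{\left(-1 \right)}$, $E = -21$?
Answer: $\frac{3143}{55} \approx 57.145$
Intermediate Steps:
$z{\left(P \right)} = 0$
$l = 55$ ($l = -8 - -63 = -8 + 63 = 55$)
$B{\left(F \right)} = - 3 F$ ($B{\left(F \right)} = - 3 \left(F - 0\right) = - 3 \left(F + 0\right) = - 3 F$)
$\frac{B{\left(E \right)}}{l} - \frac{168}{0 \left(-3\right) - 3} = \frac{\left(-3\right) \left(-21\right)}{55} - \frac{168}{0 \left(-3\right) - 3} = 63 \cdot \frac{1}{55} - \frac{168}{0 - 3} = \frac{63}{55} - \frac{168}{-3} = \frac{63}{55} - -56 = \frac{63}{55} + 56 = \frac{3143}{55}$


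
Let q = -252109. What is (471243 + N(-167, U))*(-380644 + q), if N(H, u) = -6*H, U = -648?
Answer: -298814440485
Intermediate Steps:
(471243 + N(-167, U))*(-380644 + q) = (471243 - 6*(-167))*(-380644 - 252109) = (471243 + 1002)*(-632753) = 472245*(-632753) = -298814440485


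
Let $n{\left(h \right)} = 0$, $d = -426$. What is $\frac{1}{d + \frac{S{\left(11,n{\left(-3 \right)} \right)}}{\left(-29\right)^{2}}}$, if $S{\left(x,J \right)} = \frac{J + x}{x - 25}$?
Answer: $- \frac{11774}{5015735} \approx -0.0023474$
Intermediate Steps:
$S{\left(x,J \right)} = \frac{J + x}{-25 + x}$
$\frac{1}{d + \frac{S{\left(11,n{\left(-3 \right)} \right)}}{\left(-29\right)^{2}}} = \frac{1}{-426 + \frac{\frac{1}{-25 + 11} \left(0 + 11\right)}{\left(-29\right)^{2}}} = \frac{1}{-426 + \frac{\frac{1}{-14} \cdot 11}{841}} = \frac{1}{-426 + \left(- \frac{1}{14}\right) 11 \cdot \frac{1}{841}} = \frac{1}{-426 - \frac{11}{11774}} = \frac{1}{- \frac{5015735}{11774}} = - \frac{11774}{5015735}$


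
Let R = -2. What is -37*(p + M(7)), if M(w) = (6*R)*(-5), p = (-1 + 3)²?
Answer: -2368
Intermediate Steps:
p = 4 (p = 2² = 4)
M(w) = 60 (M(w) = (6*(-2))*(-5) = -12*(-5) = 60)
-37*(p + M(7)) = -37*(4 + 60) = -37*64 = -2368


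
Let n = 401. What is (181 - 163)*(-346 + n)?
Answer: 990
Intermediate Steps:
(181 - 163)*(-346 + n) = (181 - 163)*(-346 + 401) = 18*55 = 990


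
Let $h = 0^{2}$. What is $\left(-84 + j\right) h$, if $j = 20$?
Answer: $0$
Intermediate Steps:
$h = 0$
$\left(-84 + j\right) h = \left(-84 + 20\right) 0 = \left(-64\right) 0 = 0$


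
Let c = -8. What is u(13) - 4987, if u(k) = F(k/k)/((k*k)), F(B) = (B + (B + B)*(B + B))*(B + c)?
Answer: -842838/169 ≈ -4987.2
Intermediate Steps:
F(B) = (-8 + B)*(B + 4*B**2) (F(B) = (B + (B + B)*(B + B))*(B - 8) = (B + (2*B)*(2*B))*(-8 + B) = (B + 4*B**2)*(-8 + B) = (-8 + B)*(B + 4*B**2))
u(k) = -35/k**2 (u(k) = ((k/k)*(-8 - 31*k/k + 4*(k/k)**2))/((k*k)) = (1*(-8 - 31*1 + 4*1**2))/(k**2) = (1*(-8 - 31 + 4*1))/k**2 = (1*(-8 - 31 + 4))/k**2 = (1*(-35))/k**2 = -35/k**2)
u(13) - 4987 = -35/13**2 - 4987 = -35*1/169 - 4987 = -35/169 - 4987 = -842838/169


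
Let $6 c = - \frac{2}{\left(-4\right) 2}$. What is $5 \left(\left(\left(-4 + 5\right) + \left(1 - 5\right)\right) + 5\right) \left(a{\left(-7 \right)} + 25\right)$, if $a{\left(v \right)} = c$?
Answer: $\frac{3005}{12} \approx 250.42$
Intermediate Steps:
$c = \frac{1}{24}$ ($c = \frac{\left(-2\right) \frac{1}{\left(-4\right) 2}}{6} = \frac{\left(-2\right) \frac{1}{-8}}{6} = \frac{\left(-2\right) \left(- \frac{1}{8}\right)}{6} = \frac{1}{6} \cdot \frac{1}{4} = \frac{1}{24} \approx 0.041667$)
$a{\left(v \right)} = \frac{1}{24}$
$5 \left(\left(\left(-4 + 5\right) + \left(1 - 5\right)\right) + 5\right) \left(a{\left(-7 \right)} + 25\right) = 5 \left(\left(\left(-4 + 5\right) + \left(1 - 5\right)\right) + 5\right) \left(\frac{1}{24} + 25\right) = 5 \left(\left(1 - 4\right) + 5\right) \frac{601}{24} = 5 \left(-3 + 5\right) \frac{601}{24} = 5 \cdot 2 \cdot \frac{601}{24} = 10 \cdot \frac{601}{24} = \frac{3005}{12}$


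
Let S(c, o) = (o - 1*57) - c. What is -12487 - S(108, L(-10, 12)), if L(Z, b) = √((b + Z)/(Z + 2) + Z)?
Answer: -12322 - I*√41/2 ≈ -12322.0 - 3.2016*I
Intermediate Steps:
L(Z, b) = √(Z + (Z + b)/(2 + Z)) (L(Z, b) = √((Z + b)/(2 + Z) + Z) = √(Z + (Z + b)/(2 + Z)))
S(c, o) = -57 + o - c (S(c, o) = (o - 57) - c = (-57 + o) - c = -57 + o - c)
-12487 - S(108, L(-10, 12)) = -12487 - (-57 + √((-10 + 12 - 10*(2 - 10))/(2 - 10)) - 1*108) = -12487 - (-57 + √((-10 + 12 - 10*(-8))/(-8)) - 108) = -12487 - (-57 + √(-(-10 + 12 + 80)/8) - 108) = -12487 - (-57 + √(-⅛*82) - 108) = -12487 - (-57 + √(-41/4) - 108) = -12487 - (-57 + I*√41/2 - 108) = -12487 - (-165 + I*√41/2) = -12487 + (165 - I*√41/2) = -12322 - I*√41/2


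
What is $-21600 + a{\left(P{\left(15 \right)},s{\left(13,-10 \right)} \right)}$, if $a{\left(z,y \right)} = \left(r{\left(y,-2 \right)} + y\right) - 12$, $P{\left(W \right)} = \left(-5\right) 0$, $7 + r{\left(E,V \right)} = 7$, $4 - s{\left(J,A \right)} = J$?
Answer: $-21621$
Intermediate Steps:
$s{\left(J,A \right)} = 4 - J$
$r{\left(E,V \right)} = 0$ ($r{\left(E,V \right)} = -7 + 7 = 0$)
$P{\left(W \right)} = 0$
$a{\left(z,y \right)} = -12 + y$ ($a{\left(z,y \right)} = \left(0 + y\right) - 12 = y - 12 = -12 + y$)
$-21600 + a{\left(P{\left(15 \right)},s{\left(13,-10 \right)} \right)} = -21600 + \left(-12 + \left(4 - 13\right)\right) = -21600 - 21 = -21621$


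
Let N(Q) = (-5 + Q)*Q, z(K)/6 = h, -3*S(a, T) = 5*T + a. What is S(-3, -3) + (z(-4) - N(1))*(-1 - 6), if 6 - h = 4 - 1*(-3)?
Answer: 20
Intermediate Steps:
h = -1 (h = 6 - (4 - 1*(-3)) = 6 - (4 + 3) = 6 - 1*7 = 6 - 7 = -1)
S(a, T) = -5*T/3 - a/3 (S(a, T) = -(5*T + a)/3 = -(a + 5*T)/3 = -5*T/3 - a/3)
z(K) = -6 (z(K) = 6*(-1) = -6)
N(Q) = Q*(-5 + Q)
S(-3, -3) + (z(-4) - N(1))*(-1 - 6) = (-5/3*(-3) - ⅓*(-3)) + (-6 - (-5 + 1))*(-1 - 6) = (5 + 1) + (-6 - (-4))*(-7) = 6 + (-6 - 1*(-4))*(-7) = 6 + (-6 + 4)*(-7) = 6 - 2*(-7) = 6 + 14 = 20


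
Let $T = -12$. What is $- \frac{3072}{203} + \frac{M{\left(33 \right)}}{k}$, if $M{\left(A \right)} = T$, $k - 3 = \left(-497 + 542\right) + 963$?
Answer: $- \frac{1036076}{68411} \approx -15.145$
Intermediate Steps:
$k = 1011$ ($k = 3 + \left(\left(-497 + 542\right) + 963\right) = 3 + \left(45 + 963\right) = 3 + 1008 = 1011$)
$M{\left(A \right)} = -12$
$- \frac{3072}{203} + \frac{M{\left(33 \right)}}{k} = - \frac{3072}{203} - \frac{12}{1011} = \left(-3072\right) \frac{1}{203} - \frac{4}{337} = - \frac{3072}{203} - \frac{4}{337} = - \frac{1036076}{68411}$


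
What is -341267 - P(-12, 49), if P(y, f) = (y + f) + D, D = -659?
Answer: -340645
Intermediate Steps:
P(y, f) = -659 + f + y (P(y, f) = (y + f) - 659 = (f + y) - 659 = -659 + f + y)
-341267 - P(-12, 49) = -341267 - (-659 + 49 - 12) = -341267 - 1*(-622) = -341267 + 622 = -340645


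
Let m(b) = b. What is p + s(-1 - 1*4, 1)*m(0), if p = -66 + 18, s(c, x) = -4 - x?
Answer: -48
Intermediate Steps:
p = -48
p + s(-1 - 1*4, 1)*m(0) = -48 + (-4 - 1*1)*0 = -48 + (-4 - 1)*0 = -48 - 5*0 = -48 + 0 = -48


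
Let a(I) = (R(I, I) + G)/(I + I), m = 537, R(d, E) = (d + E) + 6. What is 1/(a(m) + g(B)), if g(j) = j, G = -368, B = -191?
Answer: -537/102211 ≈ -0.0052538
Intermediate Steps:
R(d, E) = 6 + E + d (R(d, E) = (E + d) + 6 = 6 + E + d)
a(I) = (-362 + 2*I)/(2*I) (a(I) = ((6 + I + I) - 368)/(I + I) = ((6 + 2*I) - 368)/((2*I)) = (-362 + 2*I)*(1/(2*I)) = (-362 + 2*I)/(2*I))
1/(a(m) + g(B)) = 1/((-181 + 537)/537 - 191) = 1/((1/537)*356 - 191) = 1/(356/537 - 191) = 1/(-102211/537) = -537/102211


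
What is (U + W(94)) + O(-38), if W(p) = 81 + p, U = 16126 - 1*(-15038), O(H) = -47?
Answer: 31292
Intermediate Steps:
U = 31164 (U = 16126 + 15038 = 31164)
(U + W(94)) + O(-38) = (31164 + (81 + 94)) - 47 = (31164 + 175) - 47 = 31339 - 47 = 31292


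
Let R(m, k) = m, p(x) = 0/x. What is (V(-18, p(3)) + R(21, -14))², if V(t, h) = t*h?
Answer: 441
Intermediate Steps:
p(x) = 0
V(t, h) = h*t
(V(-18, p(3)) + R(21, -14))² = (0*(-18) + 21)² = (0 + 21)² = 21² = 441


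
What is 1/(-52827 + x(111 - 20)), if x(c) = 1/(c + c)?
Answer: -182/9614513 ≈ -1.8930e-5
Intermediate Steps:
x(c) = 1/(2*c)
1/(-52827 + x(111 - 20)) = 1/(-52827 + 1/(2*(111 - 20))) = 1/(-52827 + (½)/91) = 1/(-52827 + (½)*(1/91)) = 1/(-52827 + 1/182) = 1/(-9614513/182) = -182/9614513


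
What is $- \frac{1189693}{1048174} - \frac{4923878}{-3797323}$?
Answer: $\frac{643432306933}{3980255238202} \approx 0.16166$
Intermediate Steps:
$- \frac{1189693}{1048174} - \frac{4923878}{-3797323} = \left(-1189693\right) \frac{1}{1048174} - - \frac{4923878}{3797323} = - \frac{1189693}{1048174} + \frac{4923878}{3797323} = \frac{643432306933}{3980255238202}$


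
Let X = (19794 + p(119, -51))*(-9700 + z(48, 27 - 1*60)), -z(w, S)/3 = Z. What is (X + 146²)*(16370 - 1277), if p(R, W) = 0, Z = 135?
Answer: -3018555536022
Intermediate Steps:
z(w, S) = -405 (z(w, S) = -3*135 = -405)
X = -200018370 (X = (19794 + 0)*(-9700 - 405) = 19794*(-10105) = -200018370)
(X + 146²)*(16370 - 1277) = (-200018370 + 146²)*(16370 - 1277) = (-200018370 + 21316)*15093 = -199997054*15093 = -3018555536022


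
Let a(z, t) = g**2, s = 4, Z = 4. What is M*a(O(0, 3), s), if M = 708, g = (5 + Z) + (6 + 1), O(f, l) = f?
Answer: 181248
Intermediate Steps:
g = 16 (g = (5 + 4) + (6 + 1) = 9 + 7 = 16)
a(z, t) = 256 (a(z, t) = 16**2 = 256)
M*a(O(0, 3), s) = 708*256 = 181248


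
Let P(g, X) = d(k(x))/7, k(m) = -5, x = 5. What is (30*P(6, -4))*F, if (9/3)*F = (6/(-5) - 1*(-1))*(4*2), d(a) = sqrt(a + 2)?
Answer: -16*I*sqrt(3)/7 ≈ -3.959*I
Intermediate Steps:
d(a) = sqrt(2 + a)
P(g, X) = I*sqrt(3)/7 (P(g, X) = sqrt(2 - 5)/7 = sqrt(-3)*(1/7) = (I*sqrt(3))*(1/7) = I*sqrt(3)/7)
F = -8/15 (F = ((6/(-5) - 1*(-1))*(4*2))/3 = ((6*(-1/5) + 1)*8)/3 = ((-6/5 + 1)*8)/3 = (-1/5*8)/3 = (1/3)*(-8/5) = -8/15 ≈ -0.53333)
(30*P(6, -4))*F = (30*(I*sqrt(3)/7))*(-8/15) = (30*I*sqrt(3)/7)*(-8/15) = -16*I*sqrt(3)/7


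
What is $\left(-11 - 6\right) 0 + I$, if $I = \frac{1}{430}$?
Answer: $\frac{1}{430} \approx 0.0023256$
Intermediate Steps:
$I = \frac{1}{430} \approx 0.0023256$
$\left(-11 - 6\right) 0 + I = \left(-11 - 6\right) 0 + \frac{1}{430} = \left(-17\right) 0 + \frac{1}{430} = 0 + \frac{1}{430} = \frac{1}{430}$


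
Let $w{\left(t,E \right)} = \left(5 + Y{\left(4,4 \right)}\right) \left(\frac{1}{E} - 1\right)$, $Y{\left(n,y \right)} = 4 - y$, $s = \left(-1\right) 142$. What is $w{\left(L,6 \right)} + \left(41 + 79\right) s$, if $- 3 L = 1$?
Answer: $- \frac{102265}{6} \approx -17044.0$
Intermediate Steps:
$L = - \frac{1}{3}$ ($L = \left(- \frac{1}{3}\right) 1 = - \frac{1}{3} \approx -0.33333$)
$s = -142$
$w{\left(t,E \right)} = -5 + \frac{5}{E}$ ($w{\left(t,E \right)} = \left(5 + \left(4 - 4\right)\right) \left(\frac{1}{E} - 1\right) = \left(5 + \left(4 - 4\right)\right) \left(-1 + \frac{1}{E}\right) = \left(5 + 0\right) \left(-1 + \frac{1}{E}\right) = 5 \left(-1 + \frac{1}{E}\right) = -5 + \frac{5}{E}$)
$w{\left(L,6 \right)} + \left(41 + 79\right) s = \left(-5 + \frac{5}{6}\right) + \left(41 + 79\right) \left(-142\right) = \left(-5 + 5 \cdot \frac{1}{6}\right) + 120 \left(-142\right) = \left(-5 + \frac{5}{6}\right) - 17040 = - \frac{25}{6} - 17040 = - \frac{102265}{6}$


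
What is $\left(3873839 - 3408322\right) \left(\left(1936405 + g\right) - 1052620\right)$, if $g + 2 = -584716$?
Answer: $139220772639$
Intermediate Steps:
$g = -584718$ ($g = -2 - 584716 = -584718$)
$\left(3873839 - 3408322\right) \left(\left(1936405 + g\right) - 1052620\right) = \left(3873839 - 3408322\right) \left(\left(1936405 - 584718\right) - 1052620\right) = 465517 \left(1351687 - 1052620\right) = 465517 \cdot 299067 = 139220772639$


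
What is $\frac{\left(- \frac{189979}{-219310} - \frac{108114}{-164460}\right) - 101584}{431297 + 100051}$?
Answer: $- \frac{7633017871189}{39926067225135} \approx -0.19118$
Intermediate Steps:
$\frac{\left(- \frac{189979}{-219310} - \frac{108114}{-164460}\right) - 101584}{431297 + 100051} = \frac{\left(\left(-189979\right) \left(- \frac{1}{219310}\right) - - \frac{18019}{27410}\right) - 101584}{531348} = \left(\left(\frac{189979}{219310} + \frac{18019}{27410}\right) - 101584\right) \frac{1}{531348} = \left(\frac{457953564}{300564355} - 101584\right) \frac{1}{531348} = \left(- \frac{30532071484756}{300564355}\right) \frac{1}{531348} = - \frac{7633017871189}{39926067225135}$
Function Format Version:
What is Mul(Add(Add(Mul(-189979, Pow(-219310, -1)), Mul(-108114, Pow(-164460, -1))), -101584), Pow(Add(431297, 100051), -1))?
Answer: Rational(-7633017871189, 39926067225135) ≈ -0.19118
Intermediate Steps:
Mul(Add(Add(Mul(-189979, Pow(-219310, -1)), Mul(-108114, Pow(-164460, -1))), -101584), Pow(Add(431297, 100051), -1)) = Mul(Add(Add(Mul(-189979, Rational(-1, 219310)), Mul(-108114, Rational(-1, 164460))), -101584), Pow(531348, -1)) = Mul(Add(Add(Rational(189979, 219310), Rational(18019, 27410)), -101584), Rational(1, 531348)) = Mul(Add(Rational(457953564, 300564355), -101584), Rational(1, 531348)) = Mul(Rational(-30532071484756, 300564355), Rational(1, 531348)) = Rational(-7633017871189, 39926067225135)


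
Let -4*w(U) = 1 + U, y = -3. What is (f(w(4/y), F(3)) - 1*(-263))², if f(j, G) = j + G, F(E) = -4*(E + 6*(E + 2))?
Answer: 2474329/144 ≈ 17183.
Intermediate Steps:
w(U) = -¼ - U/4 (w(U) = -(1 + U)/4 = -¼ - U/4)
F(E) = -48 - 28*E (F(E) = -4*(E + 6*(2 + E)) = -4*(E + (12 + 6*E)) = -4*(12 + 7*E) = -48 - 28*E)
f(j, G) = G + j
(f(w(4/y), F(3)) - 1*(-263))² = (((-48 - 28*3) + (-¼ - 1/(-3))) - 1*(-263))² = (((-48 - 84) + (-¼ - (-1)/3)) + 263)² = ((-132 + (-¼ - ¼*(-4/3))) + 263)² = ((-132 + (-¼ + ⅓)) + 263)² = ((-132 + 1/12) + 263)² = (-1583/12 + 263)² = (1573/12)² = 2474329/144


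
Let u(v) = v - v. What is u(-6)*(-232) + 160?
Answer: 160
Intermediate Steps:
u(v) = 0
u(-6)*(-232) + 160 = 0*(-232) + 160 = 0 + 160 = 160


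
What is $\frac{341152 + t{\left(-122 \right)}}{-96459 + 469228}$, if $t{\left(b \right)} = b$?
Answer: $\frac{341030}{372769} \approx 0.91486$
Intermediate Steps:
$\frac{341152 + t{\left(-122 \right)}}{-96459 + 469228} = \frac{341152 - 122}{-96459 + 469228} = \frac{341030}{372769}$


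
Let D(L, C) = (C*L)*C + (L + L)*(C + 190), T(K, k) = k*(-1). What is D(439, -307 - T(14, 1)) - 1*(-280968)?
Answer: 41285324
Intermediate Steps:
T(K, k) = -k
D(L, C) = L*C² + 2*L*(190 + C) (D(L, C) = L*C² + (2*L)*(190 + C) = L*C² + 2*L*(190 + C))
D(439, -307 - T(14, 1)) - 1*(-280968) = 439*(380 + (-307 - (-1))² + 2*(-307 - (-1))) - 1*(-280968) = 439*(380 + (-307 - 1*(-1))² + 2*(-307 - 1*(-1))) + 280968 = 439*(380 + (-307 + 1)² + 2*(-307 + 1)) + 280968 = 439*(380 + (-306)² + 2*(-306)) + 280968 = 439*(380 + 93636 - 612) + 280968 = 439*93404 + 280968 = 41004356 + 280968 = 41285324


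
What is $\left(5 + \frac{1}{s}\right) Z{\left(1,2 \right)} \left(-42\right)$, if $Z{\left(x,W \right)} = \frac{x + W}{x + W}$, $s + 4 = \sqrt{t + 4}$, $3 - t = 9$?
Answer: $- \frac{602}{3} + \frac{7 i \sqrt{2}}{3} \approx -200.67 + 3.2998 i$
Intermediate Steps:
$t = -6$ ($t = 3 - 9 = -6$)
$s = -4 + i \sqrt{2}$ ($s = -4 + \sqrt{-6 + 4} = -4 + \sqrt{-2} = -4 + i \sqrt{2} \approx -4.0 + 1.4142 i$)
$Z{\left(x,W \right)} = 1$ ($Z{\left(x,W \right)} = \frac{W + x}{W + x} = 1$)
$\left(5 + \frac{1}{s}\right) Z{\left(1,2 \right)} \left(-42\right) = \left(5 + \frac{1}{-4 + i \sqrt{2}}\right) 1 \left(-42\right) = \left(5 + \frac{1}{-4 + i \sqrt{2}}\right) \left(-42\right) = -210 - \frac{42}{-4 + i \sqrt{2}}$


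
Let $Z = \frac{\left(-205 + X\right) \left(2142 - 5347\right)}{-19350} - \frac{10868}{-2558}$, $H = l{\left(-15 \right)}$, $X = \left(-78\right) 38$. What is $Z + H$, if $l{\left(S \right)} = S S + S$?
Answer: $- \frac{1537596911}{4949730} \approx -310.64$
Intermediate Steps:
$X = -2964$
$l{\left(S \right)} = S + S^{2}$ ($l{\left(S \right)} = S^{2} + S = S + S^{2}$)
$H = 210$ ($H = - 15 \left(1 - 15\right) = \left(-15\right) \left(-14\right) = 210$)
$Z = - \frac{2577040211}{4949730}$ ($Z = \frac{\left(-205 - 2964\right) \left(2142 - 5347\right)}{-19350} - \frac{10868}{-2558} = \left(-3169\right) \left(-3205\right) \left(- \frac{1}{19350}\right) - - \frac{5434}{1279} = 10156645 \left(- \frac{1}{19350}\right) + \frac{5434}{1279} = - \frac{2031329}{3870} + \frac{5434}{1279} = - \frac{2577040211}{4949730} \approx -520.64$)
$Z + H = - \frac{2577040211}{4949730} + 210 = - \frac{1537596911}{4949730}$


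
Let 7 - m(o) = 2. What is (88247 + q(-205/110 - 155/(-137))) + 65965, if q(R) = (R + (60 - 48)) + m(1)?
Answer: 464843999/3014 ≈ 1.5423e+5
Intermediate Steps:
m(o) = 5 (m(o) = 7 - 1*2 = 7 - 2 = 5)
q(R) = 17 + R (q(R) = (R + (60 - 48)) + 5 = (R + 12) + 5 = (12 + R) + 5 = 17 + R)
(88247 + q(-205/110 - 155/(-137))) + 65965 = (88247 + (17 + (-205/110 - 155/(-137)))) + 65965 = (88247 + (17 + (-205*1/110 - 155*(-1/137)))) + 65965 = (88247 + (17 + (-41/22 + 155/137))) + 65965 = (88247 + (17 - 2207/3014)) + 65965 = (88247 + 49031/3014) + 65965 = 266025489/3014 + 65965 = 464843999/3014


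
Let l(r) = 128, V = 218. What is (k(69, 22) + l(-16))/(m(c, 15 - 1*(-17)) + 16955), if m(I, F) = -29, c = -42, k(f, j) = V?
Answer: 173/8463 ≈ 0.020442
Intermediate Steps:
k(f, j) = 218
(k(69, 22) + l(-16))/(m(c, 15 - 1*(-17)) + 16955) = (218 + 128)/(-29 + 16955) = 346/16926 = 346*(1/16926) = 173/8463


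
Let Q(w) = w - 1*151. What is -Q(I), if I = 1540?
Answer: -1389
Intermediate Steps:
Q(w) = -151 + w (Q(w) = w - 151 = -151 + w)
-Q(I) = -(-151 + 1540) = -1*1389 = -1389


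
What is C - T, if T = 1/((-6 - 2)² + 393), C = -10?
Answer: -4571/457 ≈ -10.002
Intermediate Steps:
T = 1/457 (T = 1/((-8)² + 393) = 1/(64 + 393) = 1/457 ≈ 0.0021882)
C - T = -10 - 1*1/457 = -10 - 1/457 = -4571/457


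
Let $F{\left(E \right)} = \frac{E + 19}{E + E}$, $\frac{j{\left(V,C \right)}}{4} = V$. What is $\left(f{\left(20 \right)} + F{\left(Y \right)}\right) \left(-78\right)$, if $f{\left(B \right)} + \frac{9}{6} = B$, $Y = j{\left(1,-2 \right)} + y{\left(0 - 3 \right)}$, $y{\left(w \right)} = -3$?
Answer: $-2223$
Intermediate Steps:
$j{\left(V,C \right)} = 4 V$
$Y = 1$ ($Y = 4 \cdot 1 - 3 = 4 - 3 = 1$)
$f{\left(B \right)} = - \frac{3}{2} + B$
$F{\left(E \right)} = \frac{19 + E}{2 E}$
$\left(f{\left(20 \right)} + F{\left(Y \right)}\right) \left(-78\right) = \left(\left(- \frac{3}{2} + 20\right) + \frac{19 + 1}{2 \cdot 1}\right) \left(-78\right) = \left(\frac{37}{2} + \frac{1}{2} \cdot 1 \cdot 20\right) \left(-78\right) = \left(\frac{37}{2} + 10\right) \left(-78\right) = \frac{57}{2} \left(-78\right) = -2223$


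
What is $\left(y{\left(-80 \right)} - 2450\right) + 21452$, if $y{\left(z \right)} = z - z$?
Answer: $19002$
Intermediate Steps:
$y{\left(z \right)} = 0$
$\left(y{\left(-80 \right)} - 2450\right) + 21452 = \left(0 - 2450\right) + 21452 = -2450 + 21452 = 19002$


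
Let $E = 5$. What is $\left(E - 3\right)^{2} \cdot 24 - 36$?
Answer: $60$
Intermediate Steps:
$\left(E - 3\right)^{2} \cdot 24 - 36 = \left(5 - 3\right)^{2} \cdot 24 - 36 = 2^{2} \cdot 24 - 36 = 4 \cdot 24 - 36 = 96 - 36 = 60$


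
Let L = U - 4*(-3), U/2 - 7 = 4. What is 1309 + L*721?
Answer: 25823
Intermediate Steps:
U = 22 (U = 14 + 2*4 = 14 + 8 = 22)
L = 34 (L = 22 - 4*(-3) = 22 + 12 = 34)
1309 + L*721 = 1309 + 34*721 = 1309 + 24514 = 25823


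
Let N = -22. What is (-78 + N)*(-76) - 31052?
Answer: -23452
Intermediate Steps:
(-78 + N)*(-76) - 31052 = (-78 - 22)*(-76) - 31052 = -100*(-76) - 31052 = 7600 - 31052 = -23452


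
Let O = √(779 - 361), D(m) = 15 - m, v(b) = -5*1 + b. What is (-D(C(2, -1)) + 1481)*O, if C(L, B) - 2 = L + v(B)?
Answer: 1464*√418 ≈ 29932.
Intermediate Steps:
v(b) = -5 + b
C(L, B) = -3 + B + L (C(L, B) = 2 + (L + (-5 + B)) = 2 + (-5 + B + L) = -3 + B + L)
O = √418 ≈ 20.445
(-D(C(2, -1)) + 1481)*O = (-(15 - (-3 - 1 + 2)) + 1481)*√418 = (-(15 - 1*(-2)) + 1481)*√418 = (-(15 + 2) + 1481)*√418 = (-1*17 + 1481)*√418 = (-17 + 1481)*√418 = 1464*√418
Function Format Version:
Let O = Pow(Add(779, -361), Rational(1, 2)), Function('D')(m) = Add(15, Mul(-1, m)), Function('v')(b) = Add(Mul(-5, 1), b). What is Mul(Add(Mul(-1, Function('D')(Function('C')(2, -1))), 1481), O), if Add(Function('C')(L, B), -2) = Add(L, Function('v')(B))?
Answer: Mul(1464, Pow(418, Rational(1, 2))) ≈ 29932.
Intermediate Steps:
Function('v')(b) = Add(-5, b)
Function('C')(L, B) = Add(-3, B, L) (Function('C')(L, B) = Add(2, Add(L, Add(-5, B))) = Add(2, Add(-5, B, L)) = Add(-3, B, L))
O = Pow(418, Rational(1, 2)) ≈ 20.445
Mul(Add(Mul(-1, Function('D')(Function('C')(2, -1))), 1481), O) = Mul(Add(Mul(-1, Add(15, Mul(-1, Add(-3, -1, 2)))), 1481), Pow(418, Rational(1, 2))) = Mul(Add(Mul(-1, Add(15, Mul(-1, -2))), 1481), Pow(418, Rational(1, 2))) = Mul(Add(Mul(-1, Add(15, 2)), 1481), Pow(418, Rational(1, 2))) = Mul(Add(Mul(-1, 17), 1481), Pow(418, Rational(1, 2))) = Mul(Add(-17, 1481), Pow(418, Rational(1, 2))) = Mul(1464, Pow(418, Rational(1, 2)))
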